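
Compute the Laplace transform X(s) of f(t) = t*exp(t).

L{e^(t)} = 1/(s - 1).
Then apply L{t·g(t)} = -d/ds[G(s)] with G(s) = 1/(s - 1):
differentiating 1 time and applying the sign gives (s - 1)^(-2).

X(s) = (s - 1)^(-2)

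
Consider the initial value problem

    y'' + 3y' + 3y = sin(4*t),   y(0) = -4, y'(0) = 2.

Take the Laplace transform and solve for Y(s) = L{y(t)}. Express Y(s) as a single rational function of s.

Laplace-transform each side.
With L{y''} = s^2 Y - s·y(0) - y'(0) and L{y'} = sY - y(0), with y(0) = -4, y'(0) = 2: the LHS transforms to (s^2 + 3*s + 3)Y - (-4*s - 10).
The right side is L{sin(4*t)} = 4/(s^2 + 16).
So (s^2 + 3*s + 3)Y = 4/(s^2 + 16) + (-4*s - 10).
Divide through and combine into a single rational function.

Y(s) = (-4*s^3 - 10*s^2 - 64*s - 156)/(s^4 + 3*s^3 + 19*s^2 + 48*s + 48)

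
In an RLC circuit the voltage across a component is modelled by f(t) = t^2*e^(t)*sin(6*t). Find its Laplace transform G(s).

G(s) = 36*(s^2 - 2*s - 11)/(s^2 - 2*s + 37)^3

L{sin(6t)} = 6/(s^2 + 36).
Multiplying by e^(t) shifts s → s - 1, so L{e^(t)*sin(6*t)} = 6/((s - 1)^2 + 36).
Then apply L{t^2·g(t)} = (-1)^2 d^2/ds^2[H(s)] with H(s) = 6/((s - 1)^2 + 36):
differentiating 2 times and applying the sign gives 36*(s^2 - 2*s - 11)/(s^2 - 2*s + 37)^3.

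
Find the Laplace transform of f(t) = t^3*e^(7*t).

L{t^3} = 3!/s^4 = 6/s^4.
By the first shifting theorem, multiplying by e^(7t) replaces s with s - 7.

6/(s - 7)^4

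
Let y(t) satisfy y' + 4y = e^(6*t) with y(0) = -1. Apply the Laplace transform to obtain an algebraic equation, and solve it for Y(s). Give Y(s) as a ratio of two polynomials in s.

Y(s) = (-s + 7)/(s^2 - 2*s - 24)

Take the Laplace transform of both sides.
With L{y'} = sY - y(0) = sY - (-1): the LHS transforms to (s + 4)Y - (-1).
The right side is L{e^(6*t)} = 1/(s - 6).
So (s + 4)Y = 1/(s - 6) + (-1).
Solve for Y(s) and write it as one ratio of polynomials.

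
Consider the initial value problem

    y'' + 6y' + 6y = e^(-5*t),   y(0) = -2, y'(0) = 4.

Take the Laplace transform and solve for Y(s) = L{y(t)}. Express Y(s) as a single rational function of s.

Transform both sides with L{·}.
The derivative rules (L{y''} = s^2 Y - s·y(0) - y'(0) and L{y'} = sY - y(0), with y(0) = -2, y'(0) = 4) turn the left side into (s^2 + 6*s + 6)Y - (-2*s - 8).
The right side is L{e^(-5*t)} = 1/(s + 5).
So (s^2 + 6*s + 6)Y = 1/(s + 5) + (-2*s - 8).
Divide through and combine into a single rational function.

Y(s) = (-2*s^2 - 18*s - 39)/(s^3 + 11*s^2 + 36*s + 30)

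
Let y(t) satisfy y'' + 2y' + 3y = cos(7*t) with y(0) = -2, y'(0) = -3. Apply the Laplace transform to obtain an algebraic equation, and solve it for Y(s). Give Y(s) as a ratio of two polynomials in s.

Y(s) = (-2*s^3 - 7*s^2 - 97*s - 343)/(s^4 + 2*s^3 + 52*s^2 + 98*s + 147)

Take the Laplace transform of both sides.
Using L{y''} = s^2 Y - s·y(0) - y'(0) and L{y'} = sY - y(0), with y(0) = -2, y'(0) = -3, the left side becomes (s^2 + 2*s + 3)Y - (-2*s - 7).
The right side is L{cos(7*t)} = s/(s^2 + 49).
So (s^2 + 2*s + 3)Y = s/(s^2 + 49) + (-2*s - 7).
Divide through and combine into a single rational function.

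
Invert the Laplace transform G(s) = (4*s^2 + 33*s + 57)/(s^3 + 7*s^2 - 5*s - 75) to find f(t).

Factor the denominator: s^3 + 7*s^2 - 5*s - 75 = (s - 3)*(s + 5)^2.
Partial fraction decomposition gives [1/(s + 5)] + [(s + 5)^(-2)] + [3/(s - 3)].
Invert each term: 1/(s + 5) ↔ e^(-5t); 1/(s + 5)^2 ↔ t·e^(-5t); 3/(s - 3) ↔ 3e^(3t).

f(t) = t*exp(-5*t) + 3*exp(3*t) + exp(-5*t)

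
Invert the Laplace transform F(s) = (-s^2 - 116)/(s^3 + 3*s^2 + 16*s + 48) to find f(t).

f(t) = -3*sin(4*t) + 4*cos(4*t) - 5*exp(-3*t)

Factor the denominator: s^3 + 3*s^2 + 16*s + 48 = (s + 3)*(s^2 + 16).
Partial fraction decomposition gives [-5/(s + 3)] + [4*s/(s^2 + 16)] + [-12/(s^2 + 16)].
Invert each term: -5/(s + 3) ↔ -5e^(-3t); 4·s/(s^2 + 16) ↔ 4cos(4t); -3·4/(s^2 + 16) ↔ -3sin(4t).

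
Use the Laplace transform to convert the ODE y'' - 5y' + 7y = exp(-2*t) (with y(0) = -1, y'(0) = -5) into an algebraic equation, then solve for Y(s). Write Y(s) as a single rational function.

Y(s) = (-s^2 - 2*s + 1)/(s^3 - 3*s^2 - 3*s + 14)

Laplace-transform each side.
The derivative rules (L{y''} = s^2 Y - s·y(0) - y'(0) and L{y'} = sY - y(0), with y(0) = -1, y'(0) = -5) turn the left side into (s^2 - 5*s + 7)Y - (-s).
The right side is L{exp(-2*t)} = 1/(s + 2).
So (s^2 - 5*s + 7)Y = 1/(s + 2) + (-s).
Isolate Y and clear denominators.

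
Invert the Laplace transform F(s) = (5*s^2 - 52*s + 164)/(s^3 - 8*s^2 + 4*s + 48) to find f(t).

f(t) = 2*exp(6*t) - 3*exp(4*t) + 6*exp(-2*t)

Factor the denominator: s^3 - 8*s^2 + 4*s + 48 = (s - 6)*(s - 4)*(s + 2).
Partial fraction decomposition gives [6/(s + 2)] + [-3/(s - 4)] + [2/(s - 6)].
Invert each term: 6/(s + 2) ↔ 6e^(-2t); -3/(s - 4) ↔ -3e^(4t); 2/(s - 6) ↔ 2e^(6t).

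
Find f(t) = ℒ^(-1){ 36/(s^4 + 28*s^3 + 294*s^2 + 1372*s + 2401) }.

f(t) = 6*t^3*exp(-7*t)

Rewrite the denominator: s^4 + 28*s^3 + 294*s^2 + 1372*s + 2401 = (s + 7)^4.
The form in (s + 7) signals a first-shifting-theorem factor e^(-7t).
Since L{t^3} = 3!/s^4 = 6/s^4, the inverse is t^3*exp(-7*t), scaled by 6.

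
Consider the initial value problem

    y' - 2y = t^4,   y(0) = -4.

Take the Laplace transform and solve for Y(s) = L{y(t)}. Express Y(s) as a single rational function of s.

Y(s) = (-4*s^5 + 24)/(s^6 - 2*s^5)

Take the Laplace transform of both sides.
With L{y'} = sY - y(0) = sY - (-4): the LHS transforms to (s - 2)Y - (-4).
The right side is L{t^4} = 24/s^5.
So (s - 2)Y = 24/s^5 + (-4).
Solve for Y(s) and write it as one ratio of polynomials.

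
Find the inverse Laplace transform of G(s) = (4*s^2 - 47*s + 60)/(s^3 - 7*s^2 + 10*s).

Factor the denominator: s^3 - 7*s^2 + 10*s = s*(s - 5)*(s - 2).
Partial fraction decomposition gives [3/(s - 2)] + [6/s] + [-5/(s - 5)].
Invert each term: 3/(s - 2) ↔ 3e^(2t); 6/(s - 0) ↔ 6e^(0t); -5/(s - 5) ↔ -5e^(5t).

-5*exp(5*t) + 3*exp(2*t) + 6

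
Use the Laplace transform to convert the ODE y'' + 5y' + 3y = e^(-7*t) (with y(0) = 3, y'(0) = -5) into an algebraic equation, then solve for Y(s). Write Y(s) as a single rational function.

Y(s) = (3*s^2 + 31*s + 71)/(s^3 + 12*s^2 + 38*s + 21)

Take the Laplace transform of both sides.
Using L{y''} = s^2 Y - s·y(0) - y'(0) and L{y'} = sY - y(0), with y(0) = 3, y'(0) = -5, the left side becomes (s^2 + 5*s + 3)Y - (3*s + 10).
The right side is L{e^(-7*t)} = 1/(s + 7).
So (s^2 + 5*s + 3)Y = 1/(s + 7) + (3*s + 10).
Solve for Y(s) and write it as one ratio of polynomials.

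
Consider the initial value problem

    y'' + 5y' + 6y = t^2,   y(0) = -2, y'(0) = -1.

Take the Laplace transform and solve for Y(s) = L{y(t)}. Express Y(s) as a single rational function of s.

Apply the Laplace transform to the equation.
With L{y''} = s^2 Y - s·y(0) - y'(0) and L{y'} = sY - y(0), with y(0) = -2, y'(0) = -1: the LHS transforms to (s^2 + 5*s + 6)Y - (-2*s - 11).
The right side is L{t^2} = 2/s^3.
So (s^2 + 5*s + 6)Y = 2/s^3 + (-2*s - 11).
Isolate Y and clear denominators.

Y(s) = (-2*s^4 - 11*s^3 + 2)/(s^5 + 5*s^4 + 6*s^3)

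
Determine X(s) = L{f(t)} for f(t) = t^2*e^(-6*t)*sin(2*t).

L{sin(2t)} = 2/(s^2 + 4).
Multiplying by e^(-6t) shifts s → s + 6, so L{e^(-6*t)*sin(2*t)} = 2/((s + 6)^2 + 4).
Then apply L{t^2·g(t)} = (-1)^2 d^2/ds^2[G(s)] with G(s) = 2/((s + 6)^2 + 4):
differentiating 2 times and applying the sign gives 4*(3*s^2 + 36*s + 104)/(s^2 + 12*s + 40)^3.

X(s) = 4*(3*s^2 + 36*s + 104)/(s^2 + 12*s + 40)^3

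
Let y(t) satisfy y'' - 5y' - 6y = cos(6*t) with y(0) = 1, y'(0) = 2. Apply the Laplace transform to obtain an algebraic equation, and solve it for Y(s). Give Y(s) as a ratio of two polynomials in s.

Y(s) = (s^3 - 3*s^2 + 37*s - 108)/(s^4 - 5*s^3 + 30*s^2 - 180*s - 216)

Laplace-transform each side.
Using L{y''} = s^2 Y - s·y(0) - y'(0) and L{y'} = sY - y(0), with y(0) = 1, y'(0) = 2, the left side becomes (s^2 - 5*s - 6)Y - (s - 3).
The right side is L{cos(6*t)} = s/(s^2 + 36).
So (s^2 - 5*s - 6)Y = s/(s^2 + 36) + (s - 3).
Divide through and combine into a single rational function.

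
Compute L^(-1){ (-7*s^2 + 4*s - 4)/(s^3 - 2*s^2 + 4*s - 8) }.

Factor the denominator: s^3 - 2*s^2 + 4*s - 8 = (s - 2)*(s^2 + 4).
Partial fraction decomposition gives [-3/(s - 2)] + [-4*s/(s^2 + 4)] + [-4/(s^2 + 4)].
Invert each term: -3/(s - 2) ↔ -3e^(2t); -4·s/(s^2 + 4) ↔ -4cos(2t); -2·2/(s^2 + 4) ↔ -2sin(2t).

-3*exp(2*t) - 2*sin(2*t) - 4*cos(2*t)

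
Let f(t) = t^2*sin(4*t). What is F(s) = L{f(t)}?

F(s) = 8*(3*s^2 - 16)/(s^2 + 16)^3

L{sin(4t)} = 4/(s^2 + 16).
Then apply L{t^2·g(t)} = (-1)^2 d^2/ds^2[G(s)] with G(s) = 4/(s^2 + 16):
differentiating 2 times and applying the sign gives 8*(3*s^2 - 16)/(s^2 + 16)^3.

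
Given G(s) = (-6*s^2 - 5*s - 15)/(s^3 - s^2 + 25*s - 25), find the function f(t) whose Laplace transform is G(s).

Factor the denominator: s^3 - s^2 + 25*s - 25 = (s - 1)*(s^2 + 25).
Partial fraction decomposition gives [-1/(s - 1)] + [-5*s/(s^2 + 25)] + [-10/(s^2 + 25)].
Invert each term: -1/(s - 1) ↔ -e^(t); -5·s/(s^2 + 25) ↔ -5cos(5t); -2·5/(s^2 + 25) ↔ -2sin(5t).

f(t) = -exp(t) - 2*sin(5*t) - 5*cos(5*t)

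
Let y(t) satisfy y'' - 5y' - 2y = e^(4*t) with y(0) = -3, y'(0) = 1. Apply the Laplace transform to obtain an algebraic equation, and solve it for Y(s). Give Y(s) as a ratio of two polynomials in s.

Y(s) = (-3*s^2 + 28*s - 63)/(s^3 - 9*s^2 + 18*s + 8)

Laplace-transform each side.
The derivative rules (L{y''} = s^2 Y - s·y(0) - y'(0) and L{y'} = sY - y(0), with y(0) = -3, y'(0) = 1) turn the left side into (s^2 - 5*s - 2)Y - (-3*s + 16).
The right side is L{e^(4*t)} = 1/(s - 4).
So (s^2 - 5*s - 2)Y = 1/(s - 4) + (-3*s + 16).
Solve for Y(s) and write it as one ratio of polynomials.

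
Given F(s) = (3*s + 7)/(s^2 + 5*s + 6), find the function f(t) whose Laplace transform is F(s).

f(t) = exp(-2*t) + 2*exp(-3*t)

Factor the denominator: s^2 + 5*s + 6 = (s + 2)*(s + 3).
Partial fraction decomposition gives [2/(s + 3)] + [1/(s + 2)].
Invert each term: 2/(s + 3) ↔ 2e^(-3t); 1/(s + 2) ↔ e^(-2t).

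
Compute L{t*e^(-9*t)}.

L{e^(-9t)} = 1/(s + 9).
Then apply L{t·g(t)} = -d/ds[G(s)] with G(s) = 1/(s + 9):
differentiating 1 time and applying the sign gives (s + 9)^(-2).

(s + 9)^(-2)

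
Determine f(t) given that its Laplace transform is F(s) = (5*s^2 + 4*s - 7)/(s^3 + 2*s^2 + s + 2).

Factor the denominator: s^3 + 2*s^2 + s + 2 = (s + 2)*(s^2 + 1).
Partial fraction decomposition gives [1/(s + 2)] + [4*s/(s^2 + 1)] + [-4/(s^2 + 1)].
Invert each term: 1/(s + 2) ↔ e^(-2t); 4·s/(s^2 + 1) ↔ 4cos(t); -4·1/(s^2 + 1) ↔ -4sin(t).

f(t) = -4*sin(t) + 4*cos(t) + exp(-2*t)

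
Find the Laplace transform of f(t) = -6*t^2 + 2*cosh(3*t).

The transform is linear, so treat each term independently.
(-6)·[L{t^2} = 2!/s^3 = 2/s^3]; (2)·[L{cosh(3t)} = s/(s^2 - 9)].

2*s/(s^2 - 9) - 12/s^3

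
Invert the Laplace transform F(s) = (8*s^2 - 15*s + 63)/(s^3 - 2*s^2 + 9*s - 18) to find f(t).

f(t) = 5*exp(2*t) - 3*sin(3*t) + 3*cos(3*t)

Factor the denominator: s^3 - 2*s^2 + 9*s - 18 = (s - 2)*(s^2 + 9).
Partial fraction decomposition gives [5/(s - 2)] + [3*s/(s^2 + 9)] + [-9/(s^2 + 9)].
Invert each term: 5/(s - 2) ↔ 5e^(2t); 3·s/(s^2 + 9) ↔ 3cos(3t); -3·3/(s^2 + 9) ↔ -3sin(3t).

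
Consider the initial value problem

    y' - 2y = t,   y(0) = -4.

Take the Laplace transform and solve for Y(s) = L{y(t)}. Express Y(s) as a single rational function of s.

Take the Laplace transform of both sides.
With L{y'} = sY - y(0) = sY - (-4): the LHS transforms to (s - 2)Y - (-4).
The right side is L{t} = s^(-2).
So (s - 2)Y = s^(-2) + (-4).
Isolate Y and clear denominators.

Y(s) = (-4*s^2 + 1)/(s^3 - 2*s^2)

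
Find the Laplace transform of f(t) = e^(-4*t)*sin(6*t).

L{sin(6t)} = 6/(s^2 + 36).
By the first shifting theorem, multiplying by e^(-4t) replaces s with s + 4.

6/((s + 4)^2 + 36)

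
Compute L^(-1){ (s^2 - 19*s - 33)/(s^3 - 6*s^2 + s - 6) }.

-3*exp(6*t) + 5*sin(t) + 4*cos(t)

Factor the denominator: s^3 - 6*s^2 + s - 6 = (s - 6)*(s^2 + 1).
Partial fraction decomposition gives [-3/(s - 6)] + [4*s/(s^2 + 1)] + [5/(s^2 + 1)].
Invert each term: -3/(s - 6) ↔ -3e^(6t); 4·s/(s^2 + 1) ↔ 4cos(t); 5·1/(s^2 + 1) ↔ 5sin(t).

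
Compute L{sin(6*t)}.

L{sin(6t)} = 6/(s^2 + 36).

6/(s^2 + 36)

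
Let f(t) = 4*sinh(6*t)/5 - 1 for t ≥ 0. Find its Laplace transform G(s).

G(s) = 24/(5*(s^2 - 36)) - 1/s

The transform is linear, so treat each term independently.
L{-1} = -1/s; (4/5)·[L{sinh(6t)} = 6/(s^2 - 36)].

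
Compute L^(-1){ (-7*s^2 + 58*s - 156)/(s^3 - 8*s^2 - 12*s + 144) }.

-6*t*exp(6*t) - 2*exp(6*t) - 5*exp(-4*t)

Factor the denominator: s^3 - 8*s^2 - 12*s + 144 = (s - 6)^2*(s + 4).
Partial fraction decomposition gives [-2/(s - 6)] + [-6/(s - 6)^2] + [-5/(s + 4)].
Invert each term: -2/(s - 6) ↔ -2e^(6t); -6/(s - 6)^2 ↔ -6t·e^(6t); -5/(s + 4) ↔ -5e^(-4t).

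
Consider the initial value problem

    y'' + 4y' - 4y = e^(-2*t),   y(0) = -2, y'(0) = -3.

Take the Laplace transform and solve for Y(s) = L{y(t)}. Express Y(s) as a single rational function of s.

Apply the Laplace transform to the equation.
The derivative rules (L{y''} = s^2 Y - s·y(0) - y'(0) and L{y'} = sY - y(0), with y(0) = -2, y'(0) = -3) turn the left side into (s^2 + 4*s - 4)Y - (-2*s - 11).
The right side is L{e^(-2*t)} = 1/(s + 2).
So (s^2 + 4*s - 4)Y = 1/(s + 2) + (-2*s - 11).
Solve for Y(s) and write it as one ratio of polynomials.

Y(s) = (-2*s^2 - 15*s - 21)/(s^3 + 6*s^2 + 4*s - 8)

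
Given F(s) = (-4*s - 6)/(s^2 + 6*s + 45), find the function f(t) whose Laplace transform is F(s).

Complete the square in the denominator: s^2 + 6*s + 45 = (s + 3)^2 + 6^2.
Split the numerator to match: -4*s - 6 = -4·(s + 3) + 1·6.
Invert each term: -4·(s + 3)/((s + 3)^2 + 36) ↔ -4e^(-3t)cos(6t); 1·6/((s + 3)^2 + 36) ↔ e^(-3t)sin(6t).

f(t) = exp(-3*t)*sin(6*t) - 4*exp(-3*t)*cos(6*t)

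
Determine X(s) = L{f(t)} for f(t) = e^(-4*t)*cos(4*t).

X(s) = (s + 4)/((s + 4)^2 + 16)

L{cos(4t)} = s/(s^2 + 16).
By the first shifting theorem, multiplying by e^(-4t) replaces s with s + 4.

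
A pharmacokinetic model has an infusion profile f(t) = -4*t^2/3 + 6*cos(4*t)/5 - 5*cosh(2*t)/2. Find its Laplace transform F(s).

By linearity of the Laplace transform, transform each term separately.
(-5/2)·[L{cosh(2t)} = s/(s^2 - 4)]; (-4/3)·[L{t^2} = 2!/s^3 = 2/s^3]; (6/5)·[L{cos(4t)} = s/(s^2 + 16)].

F(s) = 6*s/(5*(s^2 + 16)) - 5*s/(2*(s^2 - 4)) - 8/(3*s^3)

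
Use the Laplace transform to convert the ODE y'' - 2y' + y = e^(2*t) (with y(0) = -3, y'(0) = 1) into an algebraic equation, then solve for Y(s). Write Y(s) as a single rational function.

Y(s) = (-3*s^2 + 13*s - 13)/(s^3 - 4*s^2 + 5*s - 2)

Transform both sides with L{·}.
Using L{y''} = s^2 Y - s·y(0) - y'(0) and L{y'} = sY - y(0), with y(0) = -3, y'(0) = 1, the left side becomes (s^2 - 2*s + 1)Y - (-3*s + 7).
The right side is L{e^(2*t)} = 1/(s - 2).
So (s^2 - 2*s + 1)Y = 1/(s - 2) + (-3*s + 7).
Solve for Y(s) and write it as one ratio of polynomials.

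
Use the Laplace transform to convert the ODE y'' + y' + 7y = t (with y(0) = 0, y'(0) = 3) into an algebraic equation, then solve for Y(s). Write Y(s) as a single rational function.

Y(s) = (3*s^2 + 1)/(s^4 + s^3 + 7*s^2)

Apply the Laplace transform to the equation.
With L{y''} = s^2 Y - s·y(0) - y'(0) and L{y'} = sY - y(0), with y(0) = 0, y'(0) = 3: the LHS transforms to (s^2 + s + 7)Y - (3).
The right side is L{t} = s^(-2).
So (s^2 + s + 7)Y = s^(-2) + (3).
Divide through and combine into a single rational function.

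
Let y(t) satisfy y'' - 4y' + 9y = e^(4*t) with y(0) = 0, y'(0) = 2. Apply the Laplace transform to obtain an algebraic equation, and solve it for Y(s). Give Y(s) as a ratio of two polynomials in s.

Take the Laplace transform of both sides.
The derivative rules (L{y''} = s^2 Y - s·y(0) - y'(0) and L{y'} = sY - y(0), with y(0) = 0, y'(0) = 2) turn the left side into (s^2 - 4*s + 9)Y - (2).
The right side is L{e^(4*t)} = 1/(s - 4).
So (s^2 - 4*s + 9)Y = 1/(s - 4) + (2).
Isolate Y and clear denominators.

Y(s) = (2*s - 7)/(s^3 - 8*s^2 + 25*s - 36)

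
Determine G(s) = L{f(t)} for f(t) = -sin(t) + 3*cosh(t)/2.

G(s) = 3*s/(2*(s^2 - 1)) - 1/(s^2 + 1)

By linearity of the Laplace transform, transform each term separately.
(3/2)·[L{cosh(t)} = s/(s^2 - 1)]; (-1)·[L{sin(t)} = 1/(s^2 + 1)].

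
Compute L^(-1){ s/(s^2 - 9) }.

Since L{cosh(3t)} = s/(s^2 - 9), the inverse is cosh(3*t).

cosh(3*t)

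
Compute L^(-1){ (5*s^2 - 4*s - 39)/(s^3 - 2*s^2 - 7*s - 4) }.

Factor the denominator: s^3 - 2*s^2 - 7*s - 4 = (s - 4)*(s + 1)^2.
Partial fraction decomposition gives [4/(s + 1)] + [6/(s + 1)^2] + [1/(s - 4)].
Invert each term: 4/(s + 1) ↔ 4e^(-t); 6/(s + 1)^2 ↔ 6t·e^(-t); 1/(s - 4) ↔ e^(4t).

6*t*exp(-t) + exp(4*t) + 4*exp(-t)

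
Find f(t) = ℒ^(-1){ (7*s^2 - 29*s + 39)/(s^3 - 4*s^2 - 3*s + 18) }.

f(t) = 3*t*exp(3*t) + 2*exp(3*t) + 5*exp(-2*t)

Factor the denominator: s^3 - 4*s^2 - 3*s + 18 = (s - 3)^2*(s + 2).
Partial fraction decomposition gives [2/(s - 3)] + [3/(s - 3)^2] + [5/(s + 2)].
Invert each term: 2/(s - 3) ↔ 2e^(3t); 3/(s - 3)^2 ↔ 3t·e^(3t); 5/(s + 2) ↔ 5e^(-2t).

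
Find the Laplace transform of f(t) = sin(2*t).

2/(s^2 + 4)

L{sin(2t)} = 2/(s^2 + 4).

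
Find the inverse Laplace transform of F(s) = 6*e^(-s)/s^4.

Heaviside(t - 1)*((t - 1)^3)

The factor e^(-s) signals a time shift by c = 1 (second shifting theorem).
L{t^3} = 3!/s^4 = 6/s^4, so L^-1{6/s^4} = t^3.
Hence the inverse is u(t - 1) times that function evaluated at t - 1.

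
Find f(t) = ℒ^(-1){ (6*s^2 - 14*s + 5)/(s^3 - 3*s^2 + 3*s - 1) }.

f(t) = -3*t^2*exp(t)/2 - 2*t*exp(t) + 6*exp(t)

Factor the denominator: s^3 - 3*s^2 + 3*s - 1 = (s - 1)^3.
Partial fraction decomposition gives [6/(s - 1)] + [-2/(s - 1)^2] + [-3/(s - 1)^3].
Invert each term: 6/(s - 1) ↔ 6e^(t); -2/(s - 1)^2 ↔ -2t·e^(t); -3/(s - 1)^3 ↔ (-3/2)t^2·e^(t).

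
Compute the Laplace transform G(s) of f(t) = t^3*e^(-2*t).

G(s) = 6/(s + 2)^4

L{t^3} = 3!/s^4 = 6/s^4.
By the first shifting theorem, multiplying by e^(-2t) replaces s with s + 2.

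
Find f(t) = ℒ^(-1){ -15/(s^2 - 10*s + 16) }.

f(t) = -5*exp(5*t)*sinh(3*t)

Rewrite the denominator: s^2 - 10*s + 16 = (s - 5)^2 - 9.
The form in (s - 5) signals a first-shifting-theorem factor e^(5t).
Since L{sinh(3t)} = 3/(s^2 - 9), the inverse is exp(5*t)*sinh(3*t), scaled by -5.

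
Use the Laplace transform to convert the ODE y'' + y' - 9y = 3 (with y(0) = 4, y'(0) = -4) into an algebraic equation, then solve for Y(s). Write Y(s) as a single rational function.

Y(s) = (4*s^2 + 3)/(s^3 + s^2 - 9*s)

Transform both sides with L{·}.
Using L{y''} = s^2 Y - s·y(0) - y'(0) and L{y'} = sY - y(0), with y(0) = 4, y'(0) = -4, the left side becomes (s^2 + s - 9)Y - (4*s).
The right side is L{3} = 3/s.
So (s^2 + s - 9)Y = 3/s + (4*s).
Solve for Y(s) and write it as one ratio of polynomials.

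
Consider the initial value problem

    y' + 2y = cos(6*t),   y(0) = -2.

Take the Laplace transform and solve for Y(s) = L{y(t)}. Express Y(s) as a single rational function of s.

Take the Laplace transform of both sides.
With L{y'} = sY - y(0) = sY - (-2): the LHS transforms to (s + 2)Y - (-2).
The right side is L{cos(6*t)} = s/(s^2 + 36).
So (s + 2)Y = s/(s^2 + 36) + (-2).
Divide through and combine into a single rational function.

Y(s) = (-2*s^2 + s - 72)/(s^3 + 2*s^2 + 36*s + 72)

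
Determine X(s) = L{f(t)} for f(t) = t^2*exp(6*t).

X(s) = 2/(s - 6)^3

L{e^(6t)} = 1/(s - 6).
Then apply L{t^2·g(t)} = (-1)^2 d^2/ds^2[G(s)] with G(s) = 1/(s - 6):
differentiating 2 times and applying the sign gives 2/(s - 6)^3.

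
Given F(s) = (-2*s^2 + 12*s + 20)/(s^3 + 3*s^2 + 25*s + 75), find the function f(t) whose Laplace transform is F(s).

Factor the denominator: s^3 + 3*s^2 + 25*s + 75 = (s + 3)*(s^2 + 25).
Partial fraction decomposition gives [-1/(s + 3)] + [-s/(s^2 + 25)] + [15/(s^2 + 25)].
Invert each term: -1/(s + 3) ↔ -e^(-3t); -1·s/(s^2 + 25) ↔ -cos(5t); 3·5/(s^2 + 25) ↔ 3sin(5t).

f(t) = 3*sin(5*t) - cos(5*t) - exp(-3*t)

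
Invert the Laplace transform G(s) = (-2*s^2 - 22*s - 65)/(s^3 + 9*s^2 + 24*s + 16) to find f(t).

Factor the denominator: s^3 + 9*s^2 + 24*s + 16 = (s + 1)*(s + 4)^2.
Partial fraction decomposition gives [3/(s + 4)] + [3/(s + 4)^2] + [-5/(s + 1)].
Invert each term: 3/(s + 4) ↔ 3e^(-4t); 3/(s + 4)^2 ↔ 3t·e^(-4t); -5/(s + 1) ↔ -5e^(-t).

f(t) = 3*t*exp(-4*t) - 5*exp(-t) + 3*exp(-4*t)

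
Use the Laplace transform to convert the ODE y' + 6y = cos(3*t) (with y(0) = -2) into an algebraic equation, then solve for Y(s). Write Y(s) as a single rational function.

Transform both sides with L{·}.
Using L{y'} = sY - y(0) = sY - (-2), the left side becomes (s + 6)Y - (-2).
The right side is L{cos(3*t)} = s/(s^2 + 9).
So (s + 6)Y = s/(s^2 + 9) + (-2).
Divide through and combine into a single rational function.

Y(s) = (-2*s^2 + s - 18)/(s^3 + 6*s^2 + 9*s + 54)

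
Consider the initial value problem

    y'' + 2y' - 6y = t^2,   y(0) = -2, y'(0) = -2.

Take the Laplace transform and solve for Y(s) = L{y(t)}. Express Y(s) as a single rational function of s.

Y(s) = (-2*s^4 - 6*s^3 + 2)/(s^5 + 2*s^4 - 6*s^3)

Apply the Laplace transform to the equation.
With L{y''} = s^2 Y - s·y(0) - y'(0) and L{y'} = sY - y(0), with y(0) = -2, y'(0) = -2: the LHS transforms to (s^2 + 2*s - 6)Y - (-2*s - 6).
The right side is L{t^2} = 2/s^3.
So (s^2 + 2*s - 6)Y = 2/s^3 + (-2*s - 6).
Solve for Y(s) and write it as one ratio of polynomials.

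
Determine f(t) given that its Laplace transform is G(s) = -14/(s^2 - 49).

Since L{sinh(7t)} = 7/(s^2 - 49), the inverse is sinh(7*t), scaled by -2.

f(t) = -2*sinh(7*t)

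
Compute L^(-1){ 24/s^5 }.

Since L{t^4} = 4!/s^5 = 24/s^5, the inverse is t^4.

t^4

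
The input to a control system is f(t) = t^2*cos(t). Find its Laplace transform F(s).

L{cos(t)} = s/(s^2 + 1).
Then apply L{t^2·g(t)} = (-1)^2 d^2/ds^2[G(s)] with G(s) = s/(s^2 + 1):
differentiating 2 times and applying the sign gives 2*s*(s^2 - 3)/(s^2 + 1)^3.

F(s) = 2*s*(s^2 - 3)/(s^2 + 1)^3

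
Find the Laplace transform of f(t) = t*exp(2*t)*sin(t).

L{sin(t)} = 1/(s^2 + 1).
Multiplying by e^(2t) shifts s → s - 2, so L{exp(2*t)*sin(t)} = 1/((s - 2)^2 + 1).
Then apply L{t·g(t)} = -d/ds[G(s)] with G(s) = 1/((s - 2)^2 + 1):
differentiating 1 time and applying the sign gives 2*(s - 2)/(s^2 - 4*s + 5)^2.

2*(s - 2)/(s^2 - 4*s + 5)^2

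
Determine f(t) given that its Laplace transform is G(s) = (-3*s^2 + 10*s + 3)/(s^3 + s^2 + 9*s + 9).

Factor the denominator: s^3 + s^2 + 9*s + 9 = (s + 1)*(s^2 + 9).
Partial fraction decomposition gives [-1/(s + 1)] + [-2*s/(s^2 + 9)] + [12/(s^2 + 9)].
Invert each term: -1/(s + 1) ↔ -e^(-t); -2·s/(s^2 + 9) ↔ -2cos(3t); 4·3/(s^2 + 9) ↔ 4sin(3t).

f(t) = 4*sin(3*t) - 2*cos(3*t) - exp(-t)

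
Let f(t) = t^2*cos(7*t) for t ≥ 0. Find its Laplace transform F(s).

F(s) = 2*s*(s^2 - 147)/(s^2 + 49)^3

L{cos(7t)} = s/(s^2 + 49).
Then apply L{t^2·g(t)} = (-1)^2 d^2/ds^2[G(s)] with G(s) = s/(s^2 + 49):
differentiating 2 times and applying the sign gives 2*s*(s^2 - 147)/(s^2 + 49)^3.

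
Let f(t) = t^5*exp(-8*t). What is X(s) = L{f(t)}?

X(s) = 120/(s + 8)^6

L{t^5} = 5!/s^6 = 120/s^6.
By the first shifting theorem, multiplying by e^(-8t) replaces s with s + 8.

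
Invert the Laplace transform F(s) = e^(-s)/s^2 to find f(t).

The factor e^(-s) signals a time shift by c = 1 (second shifting theorem).
L{t} = 1!/s^2 = 1/s^2, so L^-1{s^(-2)} = t.
Hence the inverse is u(t - 1) times that function evaluated at t - 1.

f(t) = Heaviside(t - 1)*(t - 1)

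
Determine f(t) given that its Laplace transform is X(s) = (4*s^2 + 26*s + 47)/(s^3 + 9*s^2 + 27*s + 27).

f(t) = 5*t^2*exp(-3*t)/2 + 2*t*exp(-3*t) + 4*exp(-3*t)

Factor the denominator: s^3 + 9*s^2 + 27*s + 27 = (s + 3)^3.
Partial fraction decomposition gives [4/(s + 3)] + [2/(s + 3)^2] + [5/(s + 3)^3].
Invert each term: 4/(s + 3) ↔ 4e^(-3t); 2/(s + 3)^2 ↔ 2t·e^(-3t); 5/(s + 3)^3 ↔ (5/2)t^2·e^(-3t).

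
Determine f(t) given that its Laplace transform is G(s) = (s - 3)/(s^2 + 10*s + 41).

Complete the square in the denominator: s^2 + 10*s + 41 = (s + 5)^2 + 4^2.
Split the numerator to match: s - 3 = 1·(s + 5) - 2·4.
Invert each term: 1·(s + 5)/((s + 5)^2 + 16) ↔ e^(-5t)cos(4t); -2·4/((s + 5)^2 + 16) ↔ -2e^(-5t)sin(4t).

f(t) = -2*exp(-5*t)*sin(4*t) + exp(-5*t)*cos(4*t)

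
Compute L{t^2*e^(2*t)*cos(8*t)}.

L{cos(8t)} = s/(s^2 + 64).
Multiplying by e^(2t) shifts s → s - 2, so L{e^(2*t)*cos(8*t)} = (s - 2)/((s - 2)^2 + 64).
Then apply L{t^2·g(t)} = (-1)^2 d^2/ds^2[G(s)] with G(s) = (s - 2)/((s - 2)^2 + 64):
differentiating 2 times and applying the sign gives 2*(s - 2)*(s^2 - 4*s - 188)/(s^2 - 4*s + 68)^3.

2*(s - 2)*(s^2 - 4*s - 188)/(s^2 - 4*s + 68)^3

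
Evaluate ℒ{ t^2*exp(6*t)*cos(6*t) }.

2*(s - 6)*(s^2 - 12*s - 72)/(s^2 - 12*s + 72)^3

L{cos(6t)} = s/(s^2 + 36).
Multiplying by e^(6t) shifts s → s - 6, so L{exp(6*t)*cos(6*t)} = (s - 6)/((s - 6)^2 + 36).
Then apply L{t^2·g(t)} = (-1)^2 d^2/ds^2[H(s)] with H(s) = (s - 6)/((s - 6)^2 + 36):
differentiating 2 times and applying the sign gives 2*(s - 6)*(s^2 - 12*s - 72)/(s^2 - 12*s + 72)^3.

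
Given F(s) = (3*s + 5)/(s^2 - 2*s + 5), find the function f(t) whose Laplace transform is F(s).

Complete the square in the denominator: s^2 - 2*s + 5 = (s - 1)^2 + 2^2.
Split the numerator to match: 3*s + 5 = 3·(s - 1) + 4·2.
Invert each term: 3·(s - 1)/((s - 1)^2 + 4) ↔ 3e^(t)cos(2t); 4·2/((s - 1)^2 + 4) ↔ 4e^(t)sin(2t).

f(t) = 4*exp(t)*sin(2*t) + 3*exp(t)*cos(2*t)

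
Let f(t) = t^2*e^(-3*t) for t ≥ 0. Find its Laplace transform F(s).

F(s) = 2/(s + 3)^3

L{e^(-3t)} = 1/(s + 3).
Then apply L{t^2·g(t)} = (-1)^2 d^2/ds^2[G(s)] with G(s) = 1/(s + 3):
differentiating 2 times and applying the sign gives 2/(s + 3)^3.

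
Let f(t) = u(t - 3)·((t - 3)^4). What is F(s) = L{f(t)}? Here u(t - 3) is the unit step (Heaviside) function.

F(s) = 24*exp(-3*s)/s^5

By the second shifting theorem, L{u(t - c)·g(t - c)} = e^(-cs)·G(s) with c = 3 and G(s) = L{g(t)}.
L{t^4} = 4!/s^5 = 24/s^5.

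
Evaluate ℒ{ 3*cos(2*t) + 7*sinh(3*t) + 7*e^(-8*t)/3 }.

3*s/(s^2 + 4) + 21/(s^2 - 9) + 7/(3*(s + 8))

Apply the Laplace transform termwise.
(3)·[L{cos(2t)} = s/(s^2 + 4)]; (7/3)·[L{e^(-8t)} = 1/(s + 8)]; (7)·[L{sinh(3t)} = 3/(s^2 - 9)].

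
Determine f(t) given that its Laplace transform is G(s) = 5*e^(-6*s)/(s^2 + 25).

f(t) = Heaviside(t - 6)*(sin(5*t - 30))

The factor e^(-6s) signals a time shift by c = 6 (second shifting theorem).
L{sin(5t)} = 5/(s^2 + 25), so L^-1{5/(s^2 + 25)} = sin(5*t).
Hence the inverse is u(t - 6) times that function evaluated at t - 6.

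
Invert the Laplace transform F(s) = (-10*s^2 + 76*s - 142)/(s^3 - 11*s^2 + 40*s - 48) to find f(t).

f(t) = 2*t*exp(4*t) - 6*exp(4*t) - 4*exp(3*t)

Factor the denominator: s^3 - 11*s^2 + 40*s - 48 = (s - 4)^2*(s - 3).
Partial fraction decomposition gives [-6/(s - 4)] + [2/(s - 4)^2] + [-4/(s - 3)].
Invert each term: -6/(s - 4) ↔ -6e^(4t); 2/(s - 4)^2 ↔ 2t·e^(4t); -4/(s - 3) ↔ -4e^(3t).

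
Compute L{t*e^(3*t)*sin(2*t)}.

L{sin(2t)} = 2/(s^2 + 4).
Multiplying by e^(3t) shifts s → s - 3, so L{e^(3*t)*sin(2*t)} = 2/((s - 3)^2 + 4).
Then apply L{t·g(t)} = -d/ds[H(s)] with H(s) = 2/((s - 3)^2 + 4):
differentiating 1 time and applying the sign gives 4*(s - 3)/(s^2 - 6*s + 13)^2.

4*(s - 3)/(s^2 - 6*s + 13)^2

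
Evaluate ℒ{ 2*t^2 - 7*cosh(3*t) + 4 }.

-7*s/(s^2 - 9) + 4/s + 4/s^3

The transform is linear, so treat each term independently.
(2)·[L{t^2} = 2!/s^3 = 2/s^3]; L{4} = 4/s; (-7)·[L{cosh(3t)} = s/(s^2 - 9)].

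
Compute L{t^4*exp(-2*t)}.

L{t^4} = 4!/s^5 = 24/s^5.
By the first shifting theorem, multiplying by e^(-2t) replaces s with s + 2.

24/(s + 2)^5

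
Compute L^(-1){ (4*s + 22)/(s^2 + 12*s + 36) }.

-2*t*exp(-6*t) + 4*exp(-6*t)

Factor the denominator: s^2 + 12*s + 36 = (s + 6)^2.
Partial fraction decomposition gives [4/(s + 6)] + [-2/(s + 6)^2].
Invert each term: 4/(s + 6) ↔ 4e^(-6t); -2/(s + 6)^2 ↔ -2t·e^(-6t).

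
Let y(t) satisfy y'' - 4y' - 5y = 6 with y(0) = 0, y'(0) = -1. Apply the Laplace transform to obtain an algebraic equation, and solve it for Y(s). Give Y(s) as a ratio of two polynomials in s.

Laplace-transform each side.
The derivative rules (L{y''} = s^2 Y - s·y(0) - y'(0) and L{y'} = sY - y(0), with y(0) = 0, y'(0) = -1) turn the left side into (s^2 - 4*s - 5)Y - (-1).
The right side is L{6} = 6/s.
So (s^2 - 4*s - 5)Y = 6/s + (-1).
Solve for Y(s) and write it as one ratio of polynomials.

Y(s) = (-s + 6)/(s^3 - 4*s^2 - 5*s)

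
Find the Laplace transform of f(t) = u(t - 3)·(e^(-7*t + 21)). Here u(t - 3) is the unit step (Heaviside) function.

By the second shifting theorem, L{u(t - c)·g(t - c)} = e^(-cs)·G(s) with c = 3 and G(s) = L{g(t)}.
L{e^(-7t)} = 1/(s + 7).

exp(-3*s)/(s + 7)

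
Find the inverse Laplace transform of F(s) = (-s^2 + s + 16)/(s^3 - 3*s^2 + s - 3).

Factor the denominator: s^3 - 3*s^2 + s - 3 = (s - 3)*(s^2 + 1).
Partial fraction decomposition gives [1/(s - 3)] + [-2*s/(s^2 + 1)] + [-5/(s^2 + 1)].
Invert each term: 1/(s - 3) ↔ e^(3t); -2·s/(s^2 + 1) ↔ -2cos(t); -5·1/(s^2 + 1) ↔ -5sin(t).

exp(3*t) - 5*sin(t) - 2*cos(t)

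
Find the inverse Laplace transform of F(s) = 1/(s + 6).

Since L{e^(-6t)} = 1/(s + 6), the inverse is e^(-6*t).

exp(-6*t)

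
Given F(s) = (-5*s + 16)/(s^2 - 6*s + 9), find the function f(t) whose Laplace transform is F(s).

f(t) = t*exp(3*t) - 5*exp(3*t)

Factor the denominator: s^2 - 6*s + 9 = (s - 3)^2.
Partial fraction decomposition gives [-5/(s - 3)] + [(s - 3)^(-2)].
Invert each term: -5/(s - 3) ↔ -5e^(3t); 1/(s - 3)^2 ↔ t·e^(3t).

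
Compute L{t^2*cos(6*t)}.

2*s*(s^2 - 108)/(s^2 + 36)^3

L{cos(6t)} = s/(s^2 + 36).
Then apply L{t^2·g(t)} = (-1)^2 d^2/ds^2[G(s)] with G(s) = s/(s^2 + 36):
differentiating 2 times and applying the sign gives 2*s*(s^2 - 108)/(s^2 + 36)^3.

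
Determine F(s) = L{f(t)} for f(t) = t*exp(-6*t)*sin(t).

F(s) = 2*(s + 6)/(s^2 + 12*s + 37)^2

L{sin(t)} = 1/(s^2 + 1).
Multiplying by e^(-6t) shifts s → s + 6, so L{exp(-6*t)*sin(t)} = 1/((s + 6)^2 + 1).
Then apply L{t·g(t)} = -d/ds[G(s)] with G(s) = 1/((s + 6)^2 + 1):
differentiating 1 time and applying the sign gives 2*(s + 6)/(s^2 + 12*s + 37)^2.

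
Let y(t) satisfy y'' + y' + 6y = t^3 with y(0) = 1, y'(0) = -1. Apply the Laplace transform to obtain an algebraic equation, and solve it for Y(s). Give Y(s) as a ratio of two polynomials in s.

Y(s) = (s^5 + 6)/(s^6 + s^5 + 6*s^4)

Apply the Laplace transform to the equation.
The derivative rules (L{y''} = s^2 Y - s·y(0) - y'(0) and L{y'} = sY - y(0), with y(0) = 1, y'(0) = -1) turn the left side into (s^2 + s + 6)Y - (s).
The right side is L{t^3} = 6/s^4.
So (s^2 + s + 6)Y = 6/s^4 + (s).
Solve for Y(s) and write it as one ratio of polynomials.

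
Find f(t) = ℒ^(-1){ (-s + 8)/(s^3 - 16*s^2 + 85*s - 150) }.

Factor the denominator: s^3 - 16*s^2 + 85*s - 150 = (s - 6)*(s - 5)^2.
Partial fraction decomposition gives [-2/(s - 5)] + [-3/(s - 5)^2] + [2/(s - 6)].
Invert each term: -2/(s - 5) ↔ -2e^(5t); -3/(s - 5)^2 ↔ -3t·e^(5t); 2/(s - 6) ↔ 2e^(6t).

f(t) = -3*t*exp(5*t) + 2*exp(6*t) - 2*exp(5*t)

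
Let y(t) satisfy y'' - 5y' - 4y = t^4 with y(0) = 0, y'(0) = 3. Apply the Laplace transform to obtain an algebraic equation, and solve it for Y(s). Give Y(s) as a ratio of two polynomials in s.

Y(s) = (3*s^5 + 24)/(s^7 - 5*s^6 - 4*s^5)

Apply the Laplace transform to the equation.
The derivative rules (L{y''} = s^2 Y - s·y(0) - y'(0) and L{y'} = sY - y(0), with y(0) = 0, y'(0) = 3) turn the left side into (s^2 - 5*s - 4)Y - (3).
The right side is L{t^4} = 24/s^5.
So (s^2 - 5*s - 4)Y = 24/s^5 + (3).
Isolate Y and clear denominators.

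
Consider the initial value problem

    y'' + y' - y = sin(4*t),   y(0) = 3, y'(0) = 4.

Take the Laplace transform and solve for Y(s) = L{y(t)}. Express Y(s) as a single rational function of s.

Y(s) = (3*s^3 + 7*s^2 + 48*s + 116)/(s^4 + s^3 + 15*s^2 + 16*s - 16)

Take the Laplace transform of both sides.
Using L{y''} = s^2 Y - s·y(0) - y'(0) and L{y'} = sY - y(0), with y(0) = 3, y'(0) = 4, the left side becomes (s^2 + s - 1)Y - (3*s + 7).
The right side is L{sin(4*t)} = 4/(s^2 + 16).
So (s^2 + s - 1)Y = 4/(s^2 + 16) + (3*s + 7).
Solve for Y(s) and write it as one ratio of polynomials.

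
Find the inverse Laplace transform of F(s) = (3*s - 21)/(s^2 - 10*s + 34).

-2*exp(5*t)*sin(3*t) + 3*exp(5*t)*cos(3*t)

Complete the square in the denominator: s^2 - 10*s + 34 = (s - 5)^2 + 3^2.
Split the numerator to match: 3*s - 21 = 3·(s - 5) - 2·3.
Invert each term: 3·(s - 5)/((s - 5)^2 + 9) ↔ 3e^(5t)cos(3t); -2·3/((s - 5)^2 + 9) ↔ -2e^(5t)sin(3t).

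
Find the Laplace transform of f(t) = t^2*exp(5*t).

L{e^(5t)} = 1/(s - 5).
Then apply L{t^2·g(t)} = (-1)^2 d^2/ds^2[H(s)] with H(s) = 1/(s - 5):
differentiating 2 times and applying the sign gives 2/(s - 5)^3.

2/(s - 5)^3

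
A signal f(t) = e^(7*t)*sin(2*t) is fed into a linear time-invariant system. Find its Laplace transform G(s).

L{sin(2t)} = 2/(s^2 + 4).
By the first shifting theorem, multiplying by e^(7t) replaces s with s - 7.

G(s) = 2/((s - 7)^2 + 4)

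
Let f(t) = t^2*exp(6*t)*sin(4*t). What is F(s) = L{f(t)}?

L{sin(4t)} = 4/(s^2 + 16).
Multiplying by e^(6t) shifts s → s - 6, so L{exp(6*t)*sin(4*t)} = 4/((s - 6)^2 + 16).
Then apply L{t^2·g(t)} = (-1)^2 d^2/ds^2[G(s)] with G(s) = 4/((s - 6)^2 + 16):
differentiating 2 times and applying the sign gives 8*(3*s^2 - 36*s + 92)/(s^2 - 12*s + 52)^3.

F(s) = 8*(3*s^2 - 36*s + 92)/(s^2 - 12*s + 52)^3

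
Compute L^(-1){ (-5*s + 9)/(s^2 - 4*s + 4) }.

-t*exp(2*t) - 5*exp(2*t)

Factor the denominator: s^2 - 4*s + 4 = (s - 2)^2.
Partial fraction decomposition gives [-5/(s - 2)] + [-1/(s - 2)^2].
Invert each term: -5/(s - 2) ↔ -5e^(2t); -1/(s - 2)^2 ↔ -t·e^(2t).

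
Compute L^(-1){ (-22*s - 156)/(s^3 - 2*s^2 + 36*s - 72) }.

Factor the denominator: s^3 - 2*s^2 + 36*s - 72 = (s - 2)*(s^2 + 36).
Partial fraction decomposition gives [-5/(s - 2)] + [5*s/(s^2 + 36)] + [-12/(s^2 + 36)].
Invert each term: -5/(s - 2) ↔ -5e^(2t); 5·s/(s^2 + 36) ↔ 5cos(6t); -2·6/(s^2 + 36) ↔ -2sin(6t).

-5*exp(2*t) - 2*sin(6*t) + 5*cos(6*t)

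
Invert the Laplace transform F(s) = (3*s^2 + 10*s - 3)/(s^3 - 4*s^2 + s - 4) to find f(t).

Factor the denominator: s^3 - 4*s^2 + s - 4 = (s - 4)*(s^2 + 1).
Partial fraction decomposition gives [5/(s - 4)] + [-2*s/(s^2 + 1)] + [2/(s^2 + 1)].
Invert each term: 5/(s - 4) ↔ 5e^(4t); -2·s/(s^2 + 1) ↔ -2cos(t); 2·1/(s^2 + 1) ↔ 2sin(t).

f(t) = 5*exp(4*t) + 2*sin(t) - 2*cos(t)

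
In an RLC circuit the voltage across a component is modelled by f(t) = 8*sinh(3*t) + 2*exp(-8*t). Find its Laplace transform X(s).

X(s) = 24/(s^2 - 9) + 2/(s + 8)

The transform is linear, so treat each term independently.
(2)·[L{e^(-8t)} = 1/(s + 8)]; (8)·[L{sinh(3t)} = 3/(s^2 - 9)].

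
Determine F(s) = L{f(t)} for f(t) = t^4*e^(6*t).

L{t^4} = 4!/s^5 = 24/s^5.
By the first shifting theorem, multiplying by e^(6t) replaces s with s - 6.

F(s) = 24/(s - 6)^5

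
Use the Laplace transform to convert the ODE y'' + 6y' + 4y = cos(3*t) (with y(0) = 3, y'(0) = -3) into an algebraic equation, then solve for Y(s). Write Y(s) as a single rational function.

Transform both sides with L{·}.
The derivative rules (L{y''} = s^2 Y - s·y(0) - y'(0) and L{y'} = sY - y(0), with y(0) = 3, y'(0) = -3) turn the left side into (s^2 + 6*s + 4)Y - (3*s + 15).
The right side is L{cos(3*t)} = s/(s^2 + 9).
So (s^2 + 6*s + 4)Y = s/(s^2 + 9) + (3*s + 15).
Solve for Y(s) and write it as one ratio of polynomials.

Y(s) = (3*s^3 + 15*s^2 + 28*s + 135)/(s^4 + 6*s^3 + 13*s^2 + 54*s + 36)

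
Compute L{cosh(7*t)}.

L{cosh(7t)} = s/(s^2 - 49).

s/(s^2 - 49)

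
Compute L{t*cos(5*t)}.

(s - 5)*(s + 5)/(s^2 + 25)^2

L{cos(5t)} = s/(s^2 + 25).
Then apply L{t·g(t)} = -d/ds[G(s)] with G(s) = s/(s^2 + 25):
differentiating 1 time and applying the sign gives (s - 5)*(s + 5)/(s^2 + 25)^2.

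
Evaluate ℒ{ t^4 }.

24/s^5

L{t^4} = 4!/s^5 = 24/s^5.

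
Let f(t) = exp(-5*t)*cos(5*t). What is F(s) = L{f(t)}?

F(s) = (s + 5)/((s + 5)^2 + 25)

L{cos(5t)} = s/(s^2 + 25).
By the first shifting theorem, multiplying by e^(-5t) replaces s with s + 5.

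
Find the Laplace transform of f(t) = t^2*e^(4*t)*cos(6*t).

2*(s - 4)*(s^2 - 8*s - 92)/(s^2 - 8*s + 52)^3

L{cos(6t)} = s/(s^2 + 36).
Multiplying by e^(4t) shifts s → s - 4, so L{e^(4*t)*cos(6*t)} = (s - 4)/((s - 4)^2 + 36).
Then apply L{t^2·g(t)} = (-1)^2 d^2/ds^2[G(s)] with G(s) = (s - 4)/((s - 4)^2 + 36):
differentiating 2 times and applying the sign gives 2*(s - 4)*(s^2 - 8*s - 92)/(s^2 - 8*s + 52)^3.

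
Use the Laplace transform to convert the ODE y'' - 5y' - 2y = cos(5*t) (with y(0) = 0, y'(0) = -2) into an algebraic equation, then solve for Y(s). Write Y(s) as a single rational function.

Apply the Laplace transform to the equation.
The derivative rules (L{y''} = s^2 Y - s·y(0) - y'(0) and L{y'} = sY - y(0), with y(0) = 0, y'(0) = -2) turn the left side into (s^2 - 5*s - 2)Y - (-2).
The right side is L{cos(5*t)} = s/(s^2 + 25).
So (s^2 - 5*s - 2)Y = s/(s^2 + 25) + (-2).
Divide through and combine into a single rational function.

Y(s) = (-2*s^2 + s - 50)/(s^4 - 5*s^3 + 23*s^2 - 125*s - 50)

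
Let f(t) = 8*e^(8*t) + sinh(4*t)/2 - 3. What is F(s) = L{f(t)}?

F(s) = 2/(s^2 - 16) + 8/(s - 8) - 3/s

The transform is linear, so treat each term independently.
L{-3} = -3/s; (1/2)·[L{sinh(4t)} = 4/(s^2 - 16)]; (8)·[L{e^(8t)} = 1/(s - 8)].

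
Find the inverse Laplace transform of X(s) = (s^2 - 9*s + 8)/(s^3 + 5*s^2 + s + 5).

sin(t) - 2*cos(t) + 3*exp(-5*t)

Factor the denominator: s^3 + 5*s^2 + s + 5 = (s + 5)*(s^2 + 1).
Partial fraction decomposition gives [3/(s + 5)] + [-2*s/(s^2 + 1)] + [1/(s^2 + 1)].
Invert each term: 3/(s + 5) ↔ 3e^(-5t); -2·s/(s^2 + 1) ↔ -2cos(t); 1·1/(s^2 + 1) ↔ sin(t).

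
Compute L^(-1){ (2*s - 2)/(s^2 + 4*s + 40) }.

-exp(-2*t)*sin(6*t) + 2*exp(-2*t)*cos(6*t)

Complete the square in the denominator: s^2 + 4*s + 40 = (s + 2)^2 + 6^2.
Split the numerator to match: 2*s - 2 = 2·(s + 2) - 1·6.
Invert each term: 2·(s + 2)/((s + 2)^2 + 36) ↔ 2e^(-2t)cos(6t); -1·6/((s + 2)^2 + 36) ↔ -e^(-2t)sin(6t).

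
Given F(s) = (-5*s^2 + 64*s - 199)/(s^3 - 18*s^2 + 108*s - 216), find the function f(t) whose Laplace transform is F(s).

Factor the denominator: s^3 - 18*s^2 + 108*s - 216 = (s - 6)^3.
Partial fraction decomposition gives [-5/(s - 6)] + [4/(s - 6)^2] + [5/(s - 6)^3].
Invert each term: -5/(s - 6) ↔ -5e^(6t); 4/(s - 6)^2 ↔ 4t·e^(6t); 5/(s - 6)^3 ↔ (5/2)t^2·e^(6t).

f(t) = 5*t^2*exp(6*t)/2 + 4*t*exp(6*t) - 5*exp(6*t)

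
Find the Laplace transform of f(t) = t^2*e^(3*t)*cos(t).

2*(s - 3)*(s^2 - 6*s + 6)/(s^2 - 6*s + 10)^3

L{cos(t)} = s/(s^2 + 1).
Multiplying by e^(3t) shifts s → s - 3, so L{e^(3*t)*cos(t)} = (s - 3)/((s - 3)^2 + 1).
Then apply L{t^2·g(t)} = (-1)^2 d^2/ds^2[G(s)] with G(s) = (s - 3)/((s - 3)^2 + 1):
differentiating 2 times and applying the sign gives 2*(s - 3)*(s^2 - 6*s + 6)/(s^2 - 6*s + 10)^3.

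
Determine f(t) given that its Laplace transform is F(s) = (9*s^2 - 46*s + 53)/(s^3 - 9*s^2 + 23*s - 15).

Factor the denominator: s^3 - 9*s^2 + 23*s - 15 = (s - 5)*(s - 3)*(s - 1).
Partial fraction decomposition gives [6/(s - 5)] + [2/(s - 1)] + [1/(s - 3)].
Invert each term: 6/(s - 5) ↔ 6e^(5t); 2/(s - 1) ↔ 2e^(t); 1/(s - 3) ↔ e^(3t).

f(t) = 6*exp(5*t) + exp(3*t) + 2*exp(t)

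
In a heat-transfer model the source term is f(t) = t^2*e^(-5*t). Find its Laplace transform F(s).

F(s) = 2/(s + 5)^3

L{e^(-5t)} = 1/(s + 5).
Then apply L{t^2·g(t)} = (-1)^2 d^2/ds^2[G(s)] with G(s) = 1/(s + 5):
differentiating 2 times and applying the sign gives 2/(s + 5)^3.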